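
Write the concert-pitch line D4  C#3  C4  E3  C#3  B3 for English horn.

The English horn sounds a perfect fifth below written, so the written part must be a perfect fifth above concert — transpose each note up.
D4 gives A4
C#3 gives G#3
C4 gives G4
E3 gives B3
C#3 gives G#3
B3 gives F#4

A4 G#3 G4 B3 G#3 F#4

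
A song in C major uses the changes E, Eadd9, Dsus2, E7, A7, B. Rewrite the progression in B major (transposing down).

D# D#add9 C#sus2 D#7 G#7 A#

C major down to B major is a minor second; each chord root moves by that interval while the quality stays the same.
E: root E down a minor second → D#, giving D#.
Eadd9: root E down a minor second → D#, giving D#add9.
Dsus2: root D down a minor second → C#, giving C#sus2.
E7: root E down a minor second → D#, giving D#7.
A7: root A down a minor second → G#, giving G#7.
B: root B down a minor second → A#, giving A#.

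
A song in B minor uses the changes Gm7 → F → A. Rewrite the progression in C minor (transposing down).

B minor down to C minor is a major seventh; each chord root moves by that interval while the quality stays the same.
Gm7: root G down a major seventh → Ab, giving Abm7.
F: root F down a major seventh → Gb, giving Gb.
A: root A down a major seventh → Bb, giving Bb.

Abm7 Gb Bb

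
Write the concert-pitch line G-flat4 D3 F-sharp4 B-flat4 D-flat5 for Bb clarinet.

Ab4 E3 G#4 C5 Eb5

Written C4 sounds as Bb3 on the Bb clarinet, so concert pitches are written a major second up.
Gb4 gives Ab4
D3 gives E3
F#4 gives G#4
Bb4 gives C5
Db5 gives Eb5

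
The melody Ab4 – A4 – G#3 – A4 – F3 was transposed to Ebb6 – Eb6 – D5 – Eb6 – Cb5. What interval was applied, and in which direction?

Take the first pair: Ab4 → Ebb6. A to E spans 12 letter names, so the interval is some kind of twelfth.
Ab4 to Ebb6 is 18 semitones, which makes it a diminished twelfth; the second version is higher, so the direction is up.
Checking another pair — F3 → Cb5 — gives the same interval.

up a diminished twelfth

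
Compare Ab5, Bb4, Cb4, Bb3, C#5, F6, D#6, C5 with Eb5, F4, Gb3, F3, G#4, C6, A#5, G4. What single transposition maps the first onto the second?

down a perfect fourth

From Ab5 to Eb5 is 4 letter names — a fourth of some quality.
Eb5 to Ab5 is 5 semitones, which makes it a perfect fourth; the second version is lower, so the direction is down.
Checking another pair — C5 → G4 — gives the same interval.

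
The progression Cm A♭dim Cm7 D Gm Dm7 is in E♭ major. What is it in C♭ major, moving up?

E♭ major up to C♭ major is a minor sixth; each chord root moves by that interval while the quality stays the same.
Cm: root C up a minor sixth → Ab, giving Abm.
A♭dim: root A♭ up a minor sixth → Fb, giving Fbdim.
Cm7: root C up a minor sixth → Ab, giving Abm7.
D: root D up a minor sixth → Bb, giving Bb.
Gm: root G up a minor sixth → Eb, giving Ebm.
Dm7: root D up a minor sixth → Bb, giving Bbm7.

Abm Fbdim Abm7 Bb Ebm Bbm7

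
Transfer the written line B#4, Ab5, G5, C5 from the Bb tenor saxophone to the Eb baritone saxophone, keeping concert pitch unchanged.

F##5 Eb6 D6 G5

First find concert pitch: the Bb tenor saxophone sounds a major ninth below written, so B#4 Ab5 G5 C5 sounds A#3 Gb4 F4 Bb3.
Then write for Eb baritone saxophone: it sounds a major thirteenth below written, so the part must be a major thirteenth above concert.
A#3 → F##5
Gb4 → Eb6
F4 → D6
Bb3 → G5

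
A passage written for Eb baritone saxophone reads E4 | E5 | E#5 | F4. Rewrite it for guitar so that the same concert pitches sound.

G3 G4 G#4 Ab3

First find concert pitch: the Eb baritone saxophone sounds a major thirteenth below written, so E4 E5 E#5 F4 sounds G2 G3 G#3 Ab2.
Then write for guitar: it sounds a perfect octave below written, so the part must be a perfect octave above concert.
G2 → G3
G3 → G4
G#3 → G#4
Ab2 → Ab3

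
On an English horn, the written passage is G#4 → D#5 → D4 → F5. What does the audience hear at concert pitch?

The English horn sounds a perfect fifth below written, so transpose each written note down a perfect fifth.
G#4 -> C#4
D#5 -> G#4
D4 -> G3
F5 -> Bb4

C#4 G#4 G3 Bb4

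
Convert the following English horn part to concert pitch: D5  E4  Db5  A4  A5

The English horn sounds a perfect fifth below written, so transpose each written note down a perfect fifth.
D5 → G4
E4 → A3
Db5 → Gb4
A4 → D4
A5 → D5

G4 A3 Gb4 D4 D5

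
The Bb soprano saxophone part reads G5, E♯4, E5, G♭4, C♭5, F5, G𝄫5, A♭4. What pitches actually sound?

Written C4 on the Bb soprano saxophone sounds as Bb3, a major second lower; apply that shift to every note.
G5 gives F5
E#4 gives D#4
E5 gives D5
Gb4 gives Fb4
Cb5 gives Bbb4
F5 gives Eb5
Gbb5 gives Fbb5
Ab4 gives Gb4

F5 D#4 D5 Fb4 Bbb4 Eb5 Fbb5 Gb4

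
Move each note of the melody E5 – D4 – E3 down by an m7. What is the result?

E5 to F#4
D4 to E3
E3 to F#2

F#4 E3 F#2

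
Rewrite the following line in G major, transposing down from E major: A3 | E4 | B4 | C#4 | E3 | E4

C3 G3 D4 E3 G2 G3

E major to G major down is a major sixth, so every note moves down by that interval.
A3 → C3
E4 → G3
B4 → D4
C#4 → E3
E3 → G2
E4 → G3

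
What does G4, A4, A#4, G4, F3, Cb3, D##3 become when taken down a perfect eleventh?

G4 → D3
A4 → E3
A#4 → E#3
G4 → D3
F3 → C2
Cb3 → Gb1
D##3 → A##1

D3 E3 E#3 D3 C2 Gb1 A##1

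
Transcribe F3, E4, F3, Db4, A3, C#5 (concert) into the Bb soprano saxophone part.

G3 F#4 G3 Eb4 B3 D#5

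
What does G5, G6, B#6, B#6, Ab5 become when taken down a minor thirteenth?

B3 B4 D##5 D##5 C4

G5: a thirteenth down reaches B, and 20 semitones makes it B3.
G6: a thirteenth down reaches B, and 20 semitones makes it B4.
B#6 down a minor thirteenth is D##5.
A minor thirteenth down from B#6 gives D##5.
Ab5 down a minor thirteenth is C4.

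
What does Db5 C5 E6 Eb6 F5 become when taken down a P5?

Db5 → Gb4
C5 → F4
E6 → A5
Eb6 → Ab5
F5 → Bb4

Gb4 F4 A5 Ab5 Bb4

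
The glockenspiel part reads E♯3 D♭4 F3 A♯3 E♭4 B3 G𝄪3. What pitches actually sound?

Written C4 on the glockenspiel sounds as C6, a perfect fifteenth higher; apply that shift to every note.
E#3 gives E#5
Db4 gives Db6
F3 gives F5
A#3 gives A#5
Eb4 gives Eb6
B3 gives B5
G##3 gives G##5

E#5 Db6 F5 A#5 Eb6 B5 G##5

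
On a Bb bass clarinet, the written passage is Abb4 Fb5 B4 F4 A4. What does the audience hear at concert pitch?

Gbb3 Ebb4 A3 Eb3 G3

Written C4 on the Bb bass clarinet sounds as Bb2, a major ninth lower; apply that shift to every note.
Abb4 becomes Gbb3
Fb5 becomes Ebb4
B4 becomes A3
F4 becomes Eb3
A4 becomes G3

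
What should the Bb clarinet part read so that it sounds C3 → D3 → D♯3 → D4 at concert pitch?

Written C4 sounds as Bb3 on the Bb clarinet, so concert pitches are written a major second up.
C3 gives D3
D3 gives E3
D#3 gives E#3
D4 gives E4

D3 E3 E#3 E4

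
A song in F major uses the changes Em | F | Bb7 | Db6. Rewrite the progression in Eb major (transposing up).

F major up to Eb major is a minor seventh; each chord root moves by that interval while the quality stays the same.
Em: root E up a minor seventh → D, giving Dm.
F: root F up a minor seventh → Eb, giving Eb.
Bb7: root Bb up a minor seventh → Ab, giving Ab7.
Db6: root Db up a minor seventh → Cb, giving Cb6.

Dm Eb Ab7 Cb6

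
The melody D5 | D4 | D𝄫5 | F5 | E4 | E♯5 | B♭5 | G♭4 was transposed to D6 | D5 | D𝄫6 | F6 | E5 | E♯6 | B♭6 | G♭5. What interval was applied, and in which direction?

Take the first pair: D5 → D6. D to D spans 8 letter names, so the interval is some kind of octave.
D5 to D6 is 12 semitones, which makes it a perfect octave; the second version is higher, so the direction is up.
Checking another pair — Gb4 → Gb5 — gives the same interval.

up a perfect octave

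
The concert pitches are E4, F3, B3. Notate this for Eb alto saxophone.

C#5 D4 G#4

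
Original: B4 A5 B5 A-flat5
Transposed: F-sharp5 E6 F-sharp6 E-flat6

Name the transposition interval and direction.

up a perfect fifth

From B4 to F#5 is 5 letter names — a fifth of some quality.
B4 to F#5 is 7 semitones, which makes it a perfect fifth; the second version is higher, so the direction is up.
Checking another pair — Ab5 → Eb6 — gives the same interval.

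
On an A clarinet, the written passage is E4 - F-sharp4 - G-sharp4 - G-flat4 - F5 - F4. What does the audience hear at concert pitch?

C#4 D#4 E#4 Eb4 D5 D4

The A clarinet sounds a minor third below written, so transpose each written note down a minor third.
E4 → C#4
F#4 → D#4
G#4 → E#4
Gb4 → Eb4
F5 → D5
F4 → D4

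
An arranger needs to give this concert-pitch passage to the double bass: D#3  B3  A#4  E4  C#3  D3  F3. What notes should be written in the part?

D#4 B4 A#5 E5 C#4 D4 F4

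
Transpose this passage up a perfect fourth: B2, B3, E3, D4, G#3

E3 E4 A3 G4 C#4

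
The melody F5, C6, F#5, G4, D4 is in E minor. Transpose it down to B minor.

C5 G5 C#5 D4 A3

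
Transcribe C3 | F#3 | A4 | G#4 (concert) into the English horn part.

Written C4 sounds as F3 on the English horn, so concert pitches are written a perfect fifth up.
C3 -> G3
F#3 -> C#4
A4 -> E5
G#4 -> D#5

G3 C#4 E5 D#5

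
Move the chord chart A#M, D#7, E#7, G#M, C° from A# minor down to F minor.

FM Bb7 C7 EbM Abb°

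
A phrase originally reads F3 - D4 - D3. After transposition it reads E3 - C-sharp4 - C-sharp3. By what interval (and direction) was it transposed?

From F3 to E3 is 2 letter names — a second of some quality.
E3 to F3 is 1 semitone, which makes it a minor second; the second version is lower, so the direction is down.
Checking another pair — D3 → C#3 — gives the same interval.

down a minor second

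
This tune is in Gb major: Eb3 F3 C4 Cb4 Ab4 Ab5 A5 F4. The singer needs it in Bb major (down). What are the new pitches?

G2 A2 E3 Eb3 C4 C5 C#5 A3

Gb major to Bb major down is a minor sixth, so every note moves down by that interval.
Eb3 becomes G2
F3 becomes A2
C4 becomes E3
Cb4 becomes Eb3
Ab4 becomes C4
Ab5 becomes C5
A5 becomes C#5
F4 becomes A3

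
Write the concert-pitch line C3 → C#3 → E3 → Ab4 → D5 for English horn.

G3 G#3 B3 Eb5 A5

Written C4 sounds as F3 on the English horn, so concert pitches are written a perfect fifth up.
C3 to G3
C#3 to G#3
E3 to B3
Ab4 to Eb5
D5 to A5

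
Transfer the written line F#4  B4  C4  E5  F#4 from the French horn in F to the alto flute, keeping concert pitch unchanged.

E4 A4 Bb3 D5 E4

First find concert pitch: the French horn in F sounds a perfect fifth below written, so F#4 B4 C4 E5 F#4 sounds B3 E4 F3 A4 B3.
Then write for alto flute: it sounds a perfect fourth below written, so the part must be a perfect fourth above concert.
B3 → E4
E4 → A4
F3 → Bb3
A4 → D5
B3 → E4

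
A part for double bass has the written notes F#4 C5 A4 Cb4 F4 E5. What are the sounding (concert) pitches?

Written C4 on the double bass sounds as C3, a perfect octave lower; apply that shift to every note.
F#4 to F#3
C5 to C4
A4 to A3
Cb4 to Cb3
F4 to F3
E5 to E4

F#3 C4 A3 Cb3 F3 E4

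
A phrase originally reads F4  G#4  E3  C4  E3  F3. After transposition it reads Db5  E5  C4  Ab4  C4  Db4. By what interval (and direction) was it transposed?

up a minor sixth

From F4 to Db5 is 6 letter names — a sixth of some quality.
F4 to Db5 is 8 semitones, which makes it a minor sixth; the second version is higher, so the direction is up.
Checking another pair — F3 → Db4 — gives the same interval.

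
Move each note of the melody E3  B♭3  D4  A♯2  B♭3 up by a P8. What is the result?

E3 becomes E4
Bb3 becomes Bb4
D4 becomes D5
A#2 becomes A#3
Bb3 becomes Bb4

E4 Bb4 D5 A#3 Bb4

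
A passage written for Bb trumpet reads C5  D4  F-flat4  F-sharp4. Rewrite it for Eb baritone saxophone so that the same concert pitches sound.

G6 A5 Cb6 C#6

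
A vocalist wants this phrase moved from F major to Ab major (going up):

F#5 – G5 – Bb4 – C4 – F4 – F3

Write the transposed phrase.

A5 Bb5 Db5 Eb4 Ab4 Ab3

From F up to Ab is a minor third; apply that to each pitch.
F#5 gives A5
G5 gives Bb5
Bb4 gives Db5
C4 gives Eb4
F4 gives Ab4
F3 gives Ab3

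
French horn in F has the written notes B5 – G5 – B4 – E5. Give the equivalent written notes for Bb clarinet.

F#5 D5 F#4 B4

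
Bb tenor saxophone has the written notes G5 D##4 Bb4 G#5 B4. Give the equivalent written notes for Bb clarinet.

G4 D##3 Bb3 G#4 B3

First find concert pitch: the Bb tenor saxophone sounds a major ninth below written, so G5 D##4 Bb4 G#5 B4 sounds F4 C##3 Ab3 F#4 A3.
Then write for Bb clarinet: it sounds a major second below written, so the part must be a major second above concert.
F4 → G4
C##3 → D##3
Ab3 → Bb3
F#4 → G#4
A3 → B3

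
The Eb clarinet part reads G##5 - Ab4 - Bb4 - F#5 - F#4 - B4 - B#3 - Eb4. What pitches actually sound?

B#5 Cb5 Db5 A5 A4 D5 D#4 Gb4

Written C4 on the Eb clarinet sounds as Eb4, a minor third higher; apply that shift to every note.
G##5 gives B#5
Ab4 gives Cb5
Bb4 gives Db5
F#5 gives A5
F#4 gives A4
B4 gives D5
B#3 gives D#4
Eb4 gives Gb4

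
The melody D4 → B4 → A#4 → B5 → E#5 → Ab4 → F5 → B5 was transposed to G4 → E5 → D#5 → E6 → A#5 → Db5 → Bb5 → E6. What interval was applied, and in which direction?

up a perfect fourth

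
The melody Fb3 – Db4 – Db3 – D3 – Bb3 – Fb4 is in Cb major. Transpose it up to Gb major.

From Cb up to Gb is a perfect fifth; apply that to each pitch.
Fb3 -> Cb4
Db4 -> Ab4
Db3 -> Ab3
D3 -> A3
Bb3 -> F4
Fb4 -> Cb5

Cb4 Ab4 Ab3 A3 F4 Cb5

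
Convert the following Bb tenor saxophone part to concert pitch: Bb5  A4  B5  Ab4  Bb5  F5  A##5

The Bb tenor saxophone sounds a major ninth below written, so transpose each written note down a major ninth.
Bb5 gives Ab4
A4 gives G3
B5 gives A4
Ab4 gives Gb3
Bb5 gives Ab4
F5 gives Eb4
A##5 gives G##4

Ab4 G3 A4 Gb3 Ab4 Eb4 G##4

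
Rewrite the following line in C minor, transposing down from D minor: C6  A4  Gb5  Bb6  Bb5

Bb5 G4 Fb5 Ab6 Ab5

From D down to C is a major second; apply that to each pitch.
C6 → Bb5
A4 → G4
Gb5 → Fb5
Bb6 → Ab6
Bb5 → Ab5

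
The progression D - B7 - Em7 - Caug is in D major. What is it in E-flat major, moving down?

Eb C7 Fm7 Dbaug

D major down to E-flat major is a major seventh; each chord root moves by that interval while the quality stays the same.
D: root D down a major seventh → Eb, giving Eb.
B7: root B down a major seventh → C, giving C7.
Em7: root E down a major seventh → F, giving Fm7.
Caug: root C down a major seventh → Db, giving Dbaug.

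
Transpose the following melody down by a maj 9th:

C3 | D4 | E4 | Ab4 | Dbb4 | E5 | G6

Bb1 C3 D3 Gb3 Cbb3 D4 F5

C3 to Bb1
D4 to C3
E4 to D3
Ab4 to Gb3
Dbb4 to Cbb3
E5 to D4
G6 to F5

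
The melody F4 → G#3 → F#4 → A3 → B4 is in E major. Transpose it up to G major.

E major to G major up is a minor third, so every note moves up by that interval.
F4 becomes Ab4
G#3 becomes B3
F#4 becomes A4
A3 becomes C4
B4 becomes D5

Ab4 B3 A4 C4 D5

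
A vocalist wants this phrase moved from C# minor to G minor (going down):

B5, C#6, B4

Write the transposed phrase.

F5 G5 F4

C# minor to G minor down is an augmented fourth, so every note moves down by that interval.
B5 becomes F5
C#6 becomes G5
B4 becomes F4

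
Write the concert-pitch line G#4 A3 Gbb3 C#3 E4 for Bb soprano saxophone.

The Bb soprano saxophone sounds a major second below written, so the written part must be a major second above concert — transpose each note up.
G#4 gives A#4
A3 gives B3
Gbb3 gives Abb3
C#3 gives D#3
E4 gives F#4

A#4 B3 Abb3 D#3 F#4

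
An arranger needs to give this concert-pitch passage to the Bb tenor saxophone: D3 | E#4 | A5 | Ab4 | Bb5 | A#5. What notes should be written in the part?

E4 F##5 B6 Bb5 C7 B#6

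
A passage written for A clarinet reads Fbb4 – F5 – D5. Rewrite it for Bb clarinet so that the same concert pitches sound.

First find concert pitch: the A clarinet sounds a minor third below written, so Fbb4 F5 D5 sounds Dbb4 D5 B4.
Then write for Bb clarinet: it sounds a major second below written, so the part must be a major second above concert.
Dbb4 → Ebb4
D5 → E5
B4 → C#5

Ebb4 E5 C#5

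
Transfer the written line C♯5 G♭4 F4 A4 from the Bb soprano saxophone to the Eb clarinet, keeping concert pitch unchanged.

G#4 Db4 C4 E4

First find concert pitch: the Bb soprano saxophone sounds a major second below written, so C♯5 G♭4 F4 A4 sounds B4 Fb4 Eb4 G4.
Then write for Eb clarinet: it sounds a minor third above written, so the part must be a minor third below concert.
B4 → G#4
Fb4 → Db4
Eb4 → C4
G4 → E4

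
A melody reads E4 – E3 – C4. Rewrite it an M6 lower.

G3 G2 Eb3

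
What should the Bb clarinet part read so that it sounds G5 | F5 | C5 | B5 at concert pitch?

A5 G5 D5 C#6

Written C4 sounds as Bb3 on the Bb clarinet, so concert pitches are written a major second up.
G5 -> A5
F5 -> G5
C5 -> D5
B5 -> C#6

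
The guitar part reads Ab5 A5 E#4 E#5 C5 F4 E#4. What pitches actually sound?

The guitar sounds a perfect octave below written, so transpose each written note down a perfect octave.
Ab5 to Ab4
A5 to A4
E#4 to E#3
E#5 to E#4
C5 to C4
F4 to F3
E#4 to E#3

Ab4 A4 E#3 E#4 C4 F3 E#3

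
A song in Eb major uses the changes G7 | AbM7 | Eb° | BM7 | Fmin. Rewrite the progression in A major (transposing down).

Eb major down to A major is a diminished fifth; each chord root moves by that interval while the quality stays the same.
G7: root G down a diminished fifth → C#, giving C#7.
AbM7: root Ab down a diminished fifth → D, giving DM7.
Eb°: root Eb down a diminished fifth → A, giving A°.
BM7: root B down a diminished fifth → E#, giving E#M7.
Fmin: root F down a diminished fifth → B, giving Bmin.

C#7 DM7 A° E#M7 Bmin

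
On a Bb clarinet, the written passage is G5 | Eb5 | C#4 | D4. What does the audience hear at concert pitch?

F5 Db5 B3 C4

Written C4 on the Bb clarinet sounds as Bb3, a major second lower; apply that shift to every note.
G5 → F5
Eb5 → Db5
C#4 → B3
D4 → C4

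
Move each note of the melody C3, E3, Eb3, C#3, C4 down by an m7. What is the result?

D2 F#2 F2 D#2 D3

C3 down a minor seventh is D2.
E3: a seventh down reaches F, and 10 semitones makes it F#2.
Eb3 down a minor seventh is F2.
A minor seventh down from C#3 gives D#2.
A minor seventh down from C4 gives D3.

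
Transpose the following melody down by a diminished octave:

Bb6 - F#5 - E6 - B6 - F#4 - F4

B5 F##4 E#5 B#5 F##3 F#3

Bb6 -> B5
F#5 -> F##4
E6 -> E#5
B6 -> B#5
F#4 -> F##3
F4 -> F#3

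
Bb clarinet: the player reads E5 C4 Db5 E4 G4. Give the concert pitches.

D5 Bb3 Cb5 D4 F4

Written C4 on the Bb clarinet sounds as Bb3, a major second lower; apply that shift to every note.
E5 → D5
C4 → Bb3
Db5 → Cb5
E4 → D4
G4 → F4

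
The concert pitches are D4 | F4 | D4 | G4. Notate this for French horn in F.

A4 C5 A4 D5

The French horn in F sounds a perfect fifth below written, so the written part must be a perfect fifth above concert — transpose each note up.
D4 gives A4
F4 gives C5
D4 gives A4
G4 gives D5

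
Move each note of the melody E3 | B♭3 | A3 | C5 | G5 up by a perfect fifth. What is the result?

E3 gives B3
Bb3 gives F4
A3 gives E4
C5 gives G5
G5 gives D6

B3 F4 E4 G5 D6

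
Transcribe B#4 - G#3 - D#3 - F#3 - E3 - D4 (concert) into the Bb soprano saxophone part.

Written C4 sounds as Bb3 on the Bb soprano saxophone, so concert pitches are written a major second up.
B#4 -> C##5
G#3 -> A#3
D#3 -> E#3
F#3 -> G#3
E3 -> F#3
D4 -> E4

C##5 A#3 E#3 G#3 F#3 E4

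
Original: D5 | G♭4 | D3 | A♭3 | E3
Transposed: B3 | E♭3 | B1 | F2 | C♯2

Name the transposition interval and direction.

down a minor tenth

From D5 to B3 is 10 letter names — a tenth of some quality.
B3 to D5 is 15 semitones, which makes it a minor tenth; the second version is lower, so the direction is down.
Checking another pair — E3 → C#2 — gives the same interval.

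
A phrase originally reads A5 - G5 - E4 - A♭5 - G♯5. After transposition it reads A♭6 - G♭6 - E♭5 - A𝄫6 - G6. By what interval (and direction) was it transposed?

From A5 to Ab6 is 8 letter names — an octave of some quality.
A5 to Ab6 is 11 semitones, which makes it a diminished octave; the second version is higher, so the direction is up.
Checking another pair — G#5 → G6 — gives the same interval.

up a diminished octave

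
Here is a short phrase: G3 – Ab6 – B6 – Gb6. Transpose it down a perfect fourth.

G3 down a perfect fourth is D3.
Ab6 down a perfect fourth is Eb6.
B6: a fourth down reaches F, and 5 semitones makes it F#6.
Gb6: a fourth down reaches D, and 5 semitones makes it Db6.

D3 Eb6 F#6 Db6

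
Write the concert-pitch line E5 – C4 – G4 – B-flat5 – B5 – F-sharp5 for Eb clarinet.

C#5 A3 E4 G5 G#5 D#5

The Eb clarinet sounds a minor third above written, so the written part must be a minor third below concert — transpose each note down.
E5 -> C#5
C4 -> A3
G4 -> E4
Bb5 -> G5
B5 -> G#5
F#5 -> D#5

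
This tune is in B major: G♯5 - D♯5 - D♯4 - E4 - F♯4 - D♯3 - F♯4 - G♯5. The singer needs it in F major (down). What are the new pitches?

B major to F major down is an augmented fourth, so every note moves down by that interval.
G#5 to D5
D#5 to A4
D#4 to A3
E4 to Bb3
F#4 to C4
D#3 to A2
F#4 to C4
G#5 to D5

D5 A4 A3 Bb3 C4 A2 C4 D5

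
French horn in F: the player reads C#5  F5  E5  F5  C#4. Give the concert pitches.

The French horn in F sounds a perfect fifth below written, so transpose each written note down a perfect fifth.
C#5 becomes F#4
F5 becomes Bb4
E5 becomes A4
F5 becomes Bb4
C#4 becomes F#3

F#4 Bb4 A4 Bb4 F#3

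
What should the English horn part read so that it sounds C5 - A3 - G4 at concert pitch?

The English horn sounds a perfect fifth below written, so the written part must be a perfect fifth above concert — transpose each note up.
C5 gives G5
A3 gives E4
G4 gives D5

G5 E4 D5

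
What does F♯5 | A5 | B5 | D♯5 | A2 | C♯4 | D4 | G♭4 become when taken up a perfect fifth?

C#6 E6 F#6 A#5 E3 G#4 A4 Db5

F#5 becomes C#6
A5 becomes E6
B5 becomes F#6
D#5 becomes A#5
A2 becomes E3
C#4 becomes G#4
D4 becomes A4
Gb4 becomes Db5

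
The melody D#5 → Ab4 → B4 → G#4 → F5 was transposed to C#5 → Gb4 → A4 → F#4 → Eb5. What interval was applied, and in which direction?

down a major second

Take the first pair: D#5 → C#5. D to C spans 2 letter names, so the interval is some kind of second.
C#5 to D#5 is 2 semitones, which makes it a major second; the second version is lower, so the direction is down.
Checking another pair — F5 → Eb5 — gives the same interval.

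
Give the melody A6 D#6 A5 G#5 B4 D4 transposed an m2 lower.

A6 → G#6
D#6 → C##6
A5 → G#5
G#5 → F##5
B4 → A#4
D4 → C#4

G#6 C##6 G#5 F##5 A#4 C#4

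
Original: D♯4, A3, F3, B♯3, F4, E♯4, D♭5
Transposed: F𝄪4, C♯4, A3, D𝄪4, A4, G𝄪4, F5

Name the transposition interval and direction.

Take the first pair: D#4 → F##4. D to F spans 3 letter names, so the interval is some kind of third.
D#4 to F##4 is 4 semitones, which makes it a major third; the second version is higher, so the direction is up.
Checking another pair — Db5 → F5 — gives the same interval.

up a major third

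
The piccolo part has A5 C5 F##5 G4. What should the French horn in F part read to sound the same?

E7 G6 C##7 D6

First find concert pitch: the piccolo sounds a perfect octave above written, so A5 C5 F##5 G4 sounds A6 C6 F##6 G5.
Then write for French horn in F: it sounds a perfect fifth below written, so the part must be a perfect fifth above concert.
A6 → E7
C6 → G6
F##6 → C##7
G5 → D6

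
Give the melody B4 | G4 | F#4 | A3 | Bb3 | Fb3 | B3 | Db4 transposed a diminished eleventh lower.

B4 down a diminished eleventh is F##3.
G4: an eleventh down reaches D, and 16 semitones makes it D#3.
F#4: an eleventh down reaches C, and 16 semitones makes it C##3.
A diminished eleventh down from A3 gives E#2.
Bb3: an eleventh down reaches F, and 16 semitones makes it F#2.
A diminished eleventh down from Fb3 gives C2.
A diminished eleventh down from B3 gives F##2.
Db4 down a diminished eleventh is A2.

F##3 D#3 C##3 E#2 F#2 C2 F##2 A2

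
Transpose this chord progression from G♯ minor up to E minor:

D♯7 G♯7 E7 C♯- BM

B7 E7 C7 A- GM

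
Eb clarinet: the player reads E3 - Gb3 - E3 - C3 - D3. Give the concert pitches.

The Eb clarinet sounds a minor third above written, so transpose each written note up a minor third.
E3 → G3
Gb3 → Bbb3
E3 → G3
C3 → Eb3
D3 → F3

G3 Bbb3 G3 Eb3 F3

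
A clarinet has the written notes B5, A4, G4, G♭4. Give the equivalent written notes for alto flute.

First find concert pitch: the A clarinet sounds a minor third below written, so B5 A4 G4 G♭4 sounds G#5 F#4 E4 Eb4.
Then write for alto flute: it sounds a perfect fourth below written, so the part must be a perfect fourth above concert.
G#5 → C#6
F#4 → B4
E4 → A4
Eb4 → Ab4

C#6 B4 A4 Ab4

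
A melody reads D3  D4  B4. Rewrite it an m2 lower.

D3 → C#3
D4 → C#4
B4 → A#4

C#3 C#4 A#4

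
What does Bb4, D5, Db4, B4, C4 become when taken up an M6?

Bb4 -> G5
D5 -> B5
Db4 -> Bb4
B4 -> G#5
C4 -> A4

G5 B5 Bb4 G#5 A4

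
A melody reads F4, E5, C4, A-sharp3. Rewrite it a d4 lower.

A diminished fourth down from F4 gives C#4.
E5 down a diminished fourth is B#4.
C4: a fourth down reaches G, and 4 semitones makes it G#3.
A diminished fourth down from A#3 gives E##3.

C#4 B#4 G#3 E##3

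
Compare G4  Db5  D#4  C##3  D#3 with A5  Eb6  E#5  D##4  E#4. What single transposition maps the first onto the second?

up a major ninth

Take the first pair: G4 → A5. G to A spans 9 letter names, so the interval is some kind of ninth.
G4 to A5 is 14 semitones, which makes it a major ninth; the second version is higher, so the direction is up.
Checking another pair — D#3 → E#4 — gives the same interval.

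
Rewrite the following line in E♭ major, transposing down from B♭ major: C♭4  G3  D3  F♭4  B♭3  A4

Fb3 C3 G2 Bbb3 Eb3 D4

B♭ major to E♭ major down is a perfect fifth, so every note moves down by that interval.
Cb4 to Fb3
G3 to C3
D3 to G2
Fb4 to Bbb3
Bb3 to Eb3
A4 to D4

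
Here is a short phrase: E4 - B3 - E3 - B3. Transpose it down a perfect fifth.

E4: a fifth down reaches A, and 7 semitones makes it A3.
A perfect fifth down from B3 gives E3.
E3 down a perfect fifth is A2.
B3 down a perfect fifth is E3.

A3 E3 A2 E3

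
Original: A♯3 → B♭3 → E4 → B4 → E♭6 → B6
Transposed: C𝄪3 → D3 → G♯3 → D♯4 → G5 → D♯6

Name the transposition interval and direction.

Take the first pair: A#3 → C##3. A to C spans 6 letter names, so the interval is some kind of sixth.
C##3 to A#3 is 8 semitones, which makes it a minor sixth; the second version is lower, so the direction is down.
Checking another pair — B6 → D#6 — gives the same interval.

down a minor sixth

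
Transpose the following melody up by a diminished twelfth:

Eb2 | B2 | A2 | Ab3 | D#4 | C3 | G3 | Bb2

A diminished twelfth up from Eb2 gives Bbb3.
B2 up a diminished twelfth is F4.
A diminished twelfth up from A2 gives Eb4.
Ab3 up a diminished twelfth is Ebb5.
D#4 up a diminished twelfth is A5.
C3: a twelfth up reaches G, and 18 semitones makes it Gb4.
G3 up a diminished twelfth is Db5.
Bb2: a twelfth up reaches F, and 18 semitones makes it Fb4.

Bbb3 F4 Eb4 Ebb5 A5 Gb4 Db5 Fb4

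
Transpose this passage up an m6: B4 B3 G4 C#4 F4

G5 G4 Eb5 A4 Db5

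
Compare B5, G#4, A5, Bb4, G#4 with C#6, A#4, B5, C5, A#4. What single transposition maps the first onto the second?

up a major second

Take the first pair: B5 → C#6. B to C spans 2 letter names, so the interval is some kind of second.
B5 to C#6 is 2 semitones, which makes it a major second; the second version is higher, so the direction is up.
Checking another pair — G#4 → A#4 — gives the same interval.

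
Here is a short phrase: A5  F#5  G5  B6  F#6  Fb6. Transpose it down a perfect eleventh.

A5 to E4
F#5 to C#4
G5 to D4
B6 to F#5
F#6 to C#5
Fb6 to Cb5

E4 C#4 D4 F#5 C#5 Cb5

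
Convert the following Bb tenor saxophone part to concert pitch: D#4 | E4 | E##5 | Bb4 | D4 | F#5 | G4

The Bb tenor saxophone sounds a major ninth below written, so transpose each written note down a major ninth.
D#4 -> C#3
E4 -> D3
E##5 -> D##4
Bb4 -> Ab3
D4 -> C3
F#5 -> E4
G4 -> F3

C#3 D3 D##4 Ab3 C3 E4 F3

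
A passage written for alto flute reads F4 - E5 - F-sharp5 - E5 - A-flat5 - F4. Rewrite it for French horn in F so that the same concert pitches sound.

G4 F#5 G#5 F#5 Bb5 G4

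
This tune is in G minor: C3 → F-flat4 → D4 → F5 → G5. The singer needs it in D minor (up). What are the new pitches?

G3 Cb5 A4 C6 D6

From G up to D is a perfect fifth; apply that to each pitch.
C3 becomes G3
Fb4 becomes Cb5
D4 becomes A4
F5 becomes C6
G5 becomes D6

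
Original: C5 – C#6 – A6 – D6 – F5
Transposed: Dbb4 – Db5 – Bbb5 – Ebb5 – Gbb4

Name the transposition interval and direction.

Take the first pair: C5 → Dbb4. C to D spans 7 letter names, so the interval is some kind of seventh.
Dbb4 to C5 is 12 semitones, which makes it an augmented seventh; the second version is lower, so the direction is down.
Checking another pair — F5 → Gbb4 — gives the same interval.

down an augmented seventh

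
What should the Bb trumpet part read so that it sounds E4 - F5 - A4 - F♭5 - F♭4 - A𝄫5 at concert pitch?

F#4 G5 B4 Gb5 Gb4 Bbb5

Written C4 sounds as Bb3 on the Bb trumpet, so concert pitches are written a major second up.
E4 gives F#4
F5 gives G5
A4 gives B4
Fb5 gives Gb5
Fb4 gives Gb4
Abb5 gives Bbb5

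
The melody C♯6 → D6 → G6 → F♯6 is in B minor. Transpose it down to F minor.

From B down to F is an augmented fourth; apply that to each pitch.
C#6 becomes G5
D6 becomes Ab5
G6 becomes Db6
F#6 becomes C6

G5 Ab5 Db6 C6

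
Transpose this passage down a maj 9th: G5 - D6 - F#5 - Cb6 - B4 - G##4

F4 C5 E4 Bbb4 A3 F##3

G5 becomes F4
D6 becomes C5
F#5 becomes E4
Cb6 becomes Bbb4
B4 becomes A3
G##4 becomes F##3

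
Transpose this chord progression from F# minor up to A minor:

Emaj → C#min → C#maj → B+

F# minor up to A minor is a minor third; each chord root moves by that interval while the quality stays the same.
Emaj: root E up a minor third → G, giving Gmaj.
C#min: root C# up a minor third → E, giving Emin.
C#maj: root C# up a minor third → E, giving Emaj.
B+: root B up a minor third → D, giving D+.

Gmaj Emin Emaj D+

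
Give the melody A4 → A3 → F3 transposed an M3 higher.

C#5 C#4 A3

A4 becomes C#5
A3 becomes C#4
F3 becomes A3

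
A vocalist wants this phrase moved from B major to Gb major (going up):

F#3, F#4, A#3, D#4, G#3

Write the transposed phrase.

B major to Gb major up is a diminished sixth, so every note moves up by that interval.
F#3 → Db4
F#4 → Db5
A#3 → F4
D#4 → Bb4
G#3 → Eb4

Db4 Db5 F4 Bb4 Eb4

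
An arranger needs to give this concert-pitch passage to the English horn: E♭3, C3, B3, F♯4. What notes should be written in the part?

Bb3 G3 F#4 C#5

The English horn sounds a perfect fifth below written, so the written part must be a perfect fifth above concert — transpose each note up.
Eb3 → Bb3
C3 → G3
B3 → F#4
F#4 → C#5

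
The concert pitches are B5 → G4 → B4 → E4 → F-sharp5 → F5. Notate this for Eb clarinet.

Written C4 sounds as Eb4 on the Eb clarinet, so concert pitches are written a minor third down.
B5 becomes G#5
G4 becomes E4
B4 becomes G#4
E4 becomes C#4
F#5 becomes D#5
F5 becomes D5

G#5 E4 G#4 C#4 D#5 D5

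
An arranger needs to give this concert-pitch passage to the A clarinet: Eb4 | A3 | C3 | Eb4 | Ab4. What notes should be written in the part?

The A clarinet sounds a minor third below written, so the written part must be a minor third above concert — transpose each note up.
Eb4 → Gb4
A3 → C4
C3 → Eb3
Eb4 → Gb4
Ab4 → Cb5

Gb4 C4 Eb3 Gb4 Cb5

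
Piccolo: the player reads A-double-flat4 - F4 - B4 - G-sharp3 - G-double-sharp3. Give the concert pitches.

Written C4 on the piccolo sounds as C5, a perfect octave higher; apply that shift to every note.
Abb4 to Abb5
F4 to F5
B4 to B5
G#3 to G#4
G##3 to G##4

Abb5 F5 B5 G#4 G##4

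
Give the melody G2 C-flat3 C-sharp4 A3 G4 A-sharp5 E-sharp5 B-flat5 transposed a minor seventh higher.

G2: a seventh up reaches F, and 10 semitones makes it F3.
Cb3: a seventh up reaches B, and 10 semitones makes it Bbb3.
C#4 up a minor seventh is B4.
A3 up a minor seventh is G4.
G4: a seventh up reaches F, and 10 semitones makes it F5.
A#5 up a minor seventh is G#6.
E#5 up a minor seventh is D#6.
A minor seventh up from Bb5 gives Ab6.

F3 Bbb3 B4 G4 F5 G#6 D#6 Ab6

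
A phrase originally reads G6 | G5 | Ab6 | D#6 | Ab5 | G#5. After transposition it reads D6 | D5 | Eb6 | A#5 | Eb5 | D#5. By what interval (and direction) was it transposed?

From G6 to D6 is 4 letter names — a fourth of some quality.
D6 to G6 is 5 semitones, which makes it a perfect fourth; the second version is lower, so the direction is down.
Checking another pair — G#5 → D#5 — gives the same interval.

down a perfect fourth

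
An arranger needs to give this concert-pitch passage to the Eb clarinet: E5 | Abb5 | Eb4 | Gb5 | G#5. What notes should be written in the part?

C#5 Fb5 C4 Eb5 E#5

The Eb clarinet sounds a minor third above written, so the written part must be a minor third below concert — transpose each note down.
E5 → C#5
Abb5 → Fb5
Eb4 → C4
Gb5 → Eb5
G#5 → E#5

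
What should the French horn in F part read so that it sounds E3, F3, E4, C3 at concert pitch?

B3 C4 B4 G3

Written C4 sounds as F3 on the French horn in F, so concert pitches are written a perfect fifth up.
E3 → B3
F3 → C4
E4 → B4
C3 → G3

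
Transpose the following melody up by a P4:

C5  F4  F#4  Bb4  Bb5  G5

F5 Bb4 B4 Eb5 Eb6 C6

C5 up a perfect fourth is F5.
F4: a fourth up reaches B, and 5 semitones makes it Bb4.
A perfect fourth up from F#4 gives B4.
Bb4: a fourth up reaches E, and 5 semitones makes it Eb5.
Bb5: a fourth up reaches E, and 5 semitones makes it Eb6.
G5 up a perfect fourth is C6.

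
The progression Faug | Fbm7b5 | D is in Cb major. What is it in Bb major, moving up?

Eaug Ebm7b5 C#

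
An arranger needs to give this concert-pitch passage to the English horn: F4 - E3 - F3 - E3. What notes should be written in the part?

C5 B3 C4 B3

The English horn sounds a perfect fifth below written, so the written part must be a perfect fifth above concert — transpose each note up.
F4 -> C5
E3 -> B3
F3 -> C4
E3 -> B3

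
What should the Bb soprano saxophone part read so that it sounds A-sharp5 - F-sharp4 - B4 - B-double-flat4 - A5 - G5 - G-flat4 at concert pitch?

The Bb soprano saxophone sounds a major second below written, so the written part must be a major second above concert — transpose each note up.
A#5 -> B#5
F#4 -> G#4
B4 -> C#5
Bbb4 -> Cb5
A5 -> B5
G5 -> A5
Gb4 -> Ab4

B#5 G#4 C#5 Cb5 B5 A5 Ab4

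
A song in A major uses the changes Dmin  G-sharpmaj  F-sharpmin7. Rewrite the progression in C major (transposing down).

Fmin Bmaj Amin7

A major down to C major is a major sixth; each chord root moves by that interval while the quality stays the same.
Dmin: root D down a major sixth → F, giving Fmin.
G-sharpmaj: root G-sharp down a major sixth → B, giving Bmaj.
F-sharpmin7: root F-sharp down a major sixth → A, giving Amin7.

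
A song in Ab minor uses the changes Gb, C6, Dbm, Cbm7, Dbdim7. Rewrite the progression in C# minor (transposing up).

Ab minor up to C# minor is an augmented third; each chord root moves by that interval while the quality stays the same.
Gb: root Gb up an augmented third → B, giving B.
C6: root C up an augmented third → E#, giving E#6.
Dbm: root Db up an augmented third → F#, giving F#m.
Cbm7: root Cb up an augmented third → E, giving Em7.
Dbdim7: root Db up an augmented third → F#, giving F#dim7.

B E#6 F#m Em7 F#dim7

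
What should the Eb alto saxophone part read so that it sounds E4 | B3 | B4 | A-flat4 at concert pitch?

C#5 G#4 G#5 F5

The Eb alto saxophone sounds a major sixth below written, so the written part must be a major sixth above concert — transpose each note up.
E4 → C#5
B3 → G#4
B4 → G#5
Ab4 → F5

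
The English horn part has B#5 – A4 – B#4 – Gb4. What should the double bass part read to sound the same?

E#6 D5 E#5 Cb5

First find concert pitch: the English horn sounds a perfect fifth below written, so B#5 A4 B#4 Gb4 sounds E#5 D4 E#4 Cb4.
Then write for double bass: it sounds a perfect octave below written, so the part must be a perfect octave above concert.
E#5 → E#6
D4 → D5
E#4 → E#5
Cb4 → Cb5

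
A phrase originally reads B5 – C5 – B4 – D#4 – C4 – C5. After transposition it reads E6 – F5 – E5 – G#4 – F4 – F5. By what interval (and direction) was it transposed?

Take the first pair: B5 → E6. B to E spans 4 letter names, so the interval is some kind of fourth.
B5 to E6 is 5 semitones, which makes it a perfect fourth; the second version is higher, so the direction is up.
Checking another pair — C5 → F5 — gives the same interval.

up a perfect fourth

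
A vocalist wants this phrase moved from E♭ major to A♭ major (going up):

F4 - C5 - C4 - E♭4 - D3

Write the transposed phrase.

E♭ major to A♭ major up is a perfect fourth, so every note moves up by that interval.
F4 → Bb4
C5 → F5
C4 → F4
Eb4 → Ab4
D3 → G3

Bb4 F5 F4 Ab4 G3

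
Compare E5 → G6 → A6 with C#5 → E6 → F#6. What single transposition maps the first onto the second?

down a minor third

From E5 to C#5 is 3 letter names — a third of some quality.
C#5 to E5 is 3 semitones, which makes it a minor third; the second version is lower, so the direction is down.
Checking another pair — A6 → F#6 — gives the same interval.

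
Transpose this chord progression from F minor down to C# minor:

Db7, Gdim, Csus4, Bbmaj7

A7 D#dim G#sus4 F#maj7

F minor down to C# minor is a diminished fourth; each chord root moves by that interval while the quality stays the same.
Db7: root Db down a diminished fourth → A, giving A7.
Gdim: root G down a diminished fourth → D#, giving D#dim.
Csus4: root C down a diminished fourth → G#, giving G#sus4.
Bbmaj7: root Bb down a diminished fourth → F#, giving F#maj7.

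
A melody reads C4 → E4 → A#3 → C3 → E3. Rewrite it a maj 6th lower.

Eb3 G3 C#3 Eb2 G2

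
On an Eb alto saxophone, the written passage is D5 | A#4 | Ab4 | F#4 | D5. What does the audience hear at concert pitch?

The Eb alto saxophone sounds a major sixth below written, so transpose each written note down a major sixth.
D5 → F4
A#4 → C#4
Ab4 → Cb4
F#4 → A3
D5 → F4

F4 C#4 Cb4 A3 F4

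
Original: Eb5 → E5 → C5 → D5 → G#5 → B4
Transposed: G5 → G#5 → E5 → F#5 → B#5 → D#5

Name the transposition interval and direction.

up a major third

From Eb5 to G5 is 3 letter names — a third of some quality.
Eb5 to G5 is 4 semitones, which makes it a major third; the second version is higher, so the direction is up.
Checking another pair — B4 → D#5 — gives the same interval.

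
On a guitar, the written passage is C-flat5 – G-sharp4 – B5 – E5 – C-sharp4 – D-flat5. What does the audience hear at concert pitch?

The guitar sounds a perfect octave below written, so transpose each written note down a perfect octave.
Cb5 becomes Cb4
G#4 becomes G#3
B5 becomes B4
E5 becomes E4
C#4 becomes C#3
Db5 becomes Db4

Cb4 G#3 B4 E4 C#3 Db4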